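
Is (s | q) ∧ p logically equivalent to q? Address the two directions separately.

Forward direction. This fails. Under s = T, q = F, p = T, the left side is true but the right side is false.

Converse. This fails. Under s = F, q = T, p = F, the left side is false but the right side is true.

(⇒) fails and (⇐) fails.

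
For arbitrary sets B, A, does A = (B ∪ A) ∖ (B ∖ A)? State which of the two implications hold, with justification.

The two sets are equal.

(⊆) Let x ∈ A. Then either x ∈ A and x ∉ B; or x ∈ B ∩ A. In each case x ∈ (B ∪ A) ∖ (B ∖ A), so A ⊆ (B ∪ A) ∖ (B ∖ A).

(⊇) Let x ∈ (B ∪ A) ∖ (B ∖ A). Then either x ∈ A and x ∉ B; or x ∈ B ∩ A. In each case x ∈ A, so (B ∪ A) ∖ (B ∖ A) ⊆ A.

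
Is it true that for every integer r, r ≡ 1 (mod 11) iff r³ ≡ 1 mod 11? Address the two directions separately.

Both directions hold.

[⇒] Suppose r ≡ 1 (mod 11). Write r = 11j + 1. Then (11j + 1)³ = 1331j³ + 363j² + 33j + 1 = 11(121j³ + 33j² + 3j) + 1, so r³ ≡ 1 (mod 11).

[⇐] For the converse, argue contrapositively. If r ≢ 1 (mod 11), then r is congruent to one of 0, 2, 3, 4, 5, 6, 7, 8, 9, 10 modulo 11, and these give r³ ≡ 0, 8, 5, 9, 4, 7, 2, 6, 3, 10 respectively — never 1.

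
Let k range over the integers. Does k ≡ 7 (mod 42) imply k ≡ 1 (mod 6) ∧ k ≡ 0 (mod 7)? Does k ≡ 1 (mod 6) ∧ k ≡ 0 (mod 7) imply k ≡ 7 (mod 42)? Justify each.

Equivalent; both directions hold.

Forward direction. Suppose k ≡ 7 (mod 42); write k = 42j + 7. Since 6 ∣ 42, reducing mod 6 gives k ≡ 7 ≡ 1 (mod 6); since 7 ∣ 42, reducing mod 7 gives k ≡ 7 ≡ 0 (mod 7).

Converse. If k ≡ 1 (mod 6) and k ≡ 0 (mod 7), then by the Chinese remainder theorem k ≡ 7 (mod 42). This is exactly k ≡ 7 (mod 42).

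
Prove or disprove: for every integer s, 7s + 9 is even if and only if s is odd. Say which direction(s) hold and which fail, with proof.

Both directions hold.

(←) Suppose s is odd; write s = 2j + 1. Then 7s + 9 = 7·(2j + 1) + 9 = 2·7j + 16, which is even.

(→) Suppose 7s + 9 is even. Since 7 is odd, 7s and s have the same parity, so 7s + 9 ≡ s + 9 (mod 2). As 9 is odd, 7s + 9 is even exactly when s is odd. Thus s is odd.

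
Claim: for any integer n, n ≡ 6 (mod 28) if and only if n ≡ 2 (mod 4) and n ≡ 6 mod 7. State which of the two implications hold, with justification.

Equivalent; both directions hold.

(⟹) Suppose n ≡ 6 (mod 28); write n = 28j + 6. Since 4 ∣ 28, reducing mod 4 gives n ≡ 6 ≡ 2 (mod 4); since 7 ∣ 28, reducing mod 7 gives n ≡ 6 (mod 7).

(⟸) Conversely, if n ≡ 2 (mod 4) and n ≡ 6 (mod 7), then by the Chinese remainder theorem n ≡ 6 (mod 28). This is exactly n ≡ 6 (mod 28).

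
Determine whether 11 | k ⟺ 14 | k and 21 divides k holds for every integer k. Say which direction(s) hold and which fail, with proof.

Neither implication holds.

(⇒) This fails: take k = 11. Certainly 11 ∣ 11, but 14 ∤ 11.

(⇐) This fails: take k = 42. Both 14 ∣ 42 and 21 ∣ 42, yet 42 is not a multiple of 11 (since 42 = 3·11 + 9), so 11 ∤ 42.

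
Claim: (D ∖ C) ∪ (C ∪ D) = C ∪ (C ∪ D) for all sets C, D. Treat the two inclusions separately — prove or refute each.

Both inclusions hold.

Forward inclusion. Let x ∈ (D ∖ C) ∪ (C ∪ D). Then either x ∈ C and x ∉ D; or x ∈ D and x ∉ C; or x ∈ C ∩ D. In each case x ∈ C ∪ (C ∪ D), so (D ∖ C) ∪ (C ∪ D) ⊆ C ∪ (C ∪ D).

Reverse inclusion. Let x ∈ C ∪ (C ∪ D). Then either x ∈ C and x ∉ D; or x ∈ D and x ∉ C; or x ∈ C ∩ D. In each case x ∈ (D ∖ C) ∪ (C ∪ D), so C ∪ (C ∪ D) ⊆ (D ∖ C) ∪ (C ∪ D).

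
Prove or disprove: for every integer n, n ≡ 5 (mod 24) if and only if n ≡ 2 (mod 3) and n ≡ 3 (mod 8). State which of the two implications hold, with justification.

(⇒) This fails: n = 5 gives 5 ≡ 5 (mod 24) but 5 ≡ 5 (mod 8), so the conjunction on the right does not hold.

(⇐) This fails: n = 11 satisfies both congruences on the right (11 ≡ 2 mod 3 and 11 ≡ 3 mod 8) yet 11 ≡ 11 (mod 24), not 5.

Neither direction holds.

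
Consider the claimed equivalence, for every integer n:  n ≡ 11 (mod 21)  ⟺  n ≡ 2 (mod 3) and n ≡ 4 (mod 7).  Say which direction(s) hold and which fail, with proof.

(→) Suppose n ≡ 11 (mod 21); write n = 21j + 11. Since 3 ∣ 21, reducing mod 3 gives n ≡ 11 ≡ 2 (mod 3); since 7 ∣ 21, reducing mod 7 gives n ≡ 11 ≡ 4 (mod 7).

(←) Conversely, if n ≡ 2 (mod 3) and n ≡ 4 (mod 7), then by the Chinese remainder theorem n ≡ 11 (mod 21). This is exactly n ≡ 11 (mod 21).

Both implications hold.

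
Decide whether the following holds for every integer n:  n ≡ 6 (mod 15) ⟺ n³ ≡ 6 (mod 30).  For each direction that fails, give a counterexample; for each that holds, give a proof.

Forward direction. This fails: take n = 21. Then 21 ≡ 6 (mod 15), but 21³ = 9261 ≡ 21 (mod 30), not 6.

Converse. The residues r modulo 30 with r³ ≡ 6 (mod 30) are exactly {6}, and each is ≡ 6 (mod 15).

(⇒) fails; (⇐) holds.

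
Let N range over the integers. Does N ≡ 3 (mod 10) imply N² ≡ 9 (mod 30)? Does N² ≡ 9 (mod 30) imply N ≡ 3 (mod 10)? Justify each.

[⇒] This fails: take N = 13. Then 13 ≡ 3 (mod 10), but 13² = 169 ≡ 19 (mod 30), not 9.

[⇐] This fails: take N = 27. Then 27² = 729 ≡ 9 (mod 30), yet 27 ≡ 7 (mod 10), not 3.

Both directions fail.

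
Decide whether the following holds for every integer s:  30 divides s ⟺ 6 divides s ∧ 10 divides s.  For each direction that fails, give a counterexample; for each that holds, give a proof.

The biconditional holds.

(⇐) Suppose 6 ∣ s and 10 ∣ s. Any common multiple of 6 and 10 is a multiple of their lcm; here lcm(6, 10) = 6·10/gcd(6, 10) = 60/2 = 30, so 30 ∣ s.

(⇒) If 30 ∣ s, write s = 30q. Since 30 = 5·6, s = 6·(5q), so 6 ∣ s; and since 30 = 3·10, s = 10·(3q), so 10 ∣ s.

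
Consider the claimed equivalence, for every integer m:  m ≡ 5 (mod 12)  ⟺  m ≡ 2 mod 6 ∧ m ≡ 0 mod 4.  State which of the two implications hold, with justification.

Forward direction. This fails: m = 5 gives 5 ≡ 5 (mod 12) but 5 ≡ 5 (mod 6), so the conjunction on the right does not hold.

Converse. This fails: m = 8 satisfies both congruences on the right (8 ≡ 2 mod 6 and 8 ≡ 0 mod 4) yet 8 ≡ 8 (mod 12), not 5.

Both directions fail.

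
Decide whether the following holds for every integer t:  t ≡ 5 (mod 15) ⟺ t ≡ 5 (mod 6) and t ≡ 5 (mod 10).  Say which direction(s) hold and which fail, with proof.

The forward direction fails; the converse holds.

Forward direction. This fails: t = 20 gives 20 ≡ 5 (mod 15) but 20 ≡ 2 (mod 6), so the conjunction on the right does not hold.

Converse. If t ≡ 5 (mod 6) and t ≡ 5 (mod 10), then by the Chinese remainder theorem t ≡ 5 (mod 30). Since 5 ≡ 5 (mod 15) and 15 ∣ 30, we get t ≡ 5 (mod 15).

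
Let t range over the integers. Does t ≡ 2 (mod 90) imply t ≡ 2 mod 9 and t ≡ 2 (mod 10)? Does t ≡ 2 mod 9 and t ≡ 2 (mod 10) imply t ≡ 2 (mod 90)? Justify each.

Equivalent; both directions hold.

(→) Suppose t ≡ 2 (mod 90); write t = 90j + 2. Since 9 ∣ 90, reducing mod 9 gives t ≡ 2 (mod 9); since 10 ∣ 90, reducing mod 10 gives t ≡ 2 (mod 10).

(←) Conversely, if t ≡ 2 (mod 9) and t ≡ 2 (mod 10), then by the Chinese remainder theorem t ≡ 2 (mod 90). This is exactly t ≡ 2 (mod 90).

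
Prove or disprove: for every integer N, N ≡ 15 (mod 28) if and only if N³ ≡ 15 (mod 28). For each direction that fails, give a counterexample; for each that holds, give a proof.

Only the forward implication holds.

(⇒) Suppose N ≡ 15 (mod 28). Write N = 28j + 15. Then (28j + 15)³ = 21952j³ + 35280j² + 18900j + 3375 = 28(784j³ + 1260j² + 675j + 120) + 15, so N³ ≡ 15 (mod 28).

(⇐) This fails: take N = 11. Then 11³ = 1331 ≡ 15 (mod 28), yet 11 ≡ 11 (mod 28), not 15.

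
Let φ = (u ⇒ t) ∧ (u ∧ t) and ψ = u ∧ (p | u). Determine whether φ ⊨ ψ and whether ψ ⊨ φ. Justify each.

(⟹) Assume the antecedent. If p is true, the antecedent forces (p = T, u = T, t = T), and u ∧ (p | u) holds there. If p is false, the antecedent forces (p = F, u = T, t = T), and u ∧ (p | u) holds there. Either way u ∧ (p | u) holds.

(⟸) This fails. Under p = F, u = T, t = F, the left side is false but the right side is true.

Not equivalent: only (⇒) holds.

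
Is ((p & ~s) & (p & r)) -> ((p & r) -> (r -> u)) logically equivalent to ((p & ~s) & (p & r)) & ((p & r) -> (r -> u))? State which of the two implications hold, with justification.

(⇒) This fails. Under p = F, r = F, u = F, s = F, the left side is true but the right side is false.

(⇐) Assume the antecedent. If p is true, the antecedent forces (p = T, r = T, u = T, s = F), and the consequent holds there. If p is false, the antecedent cannot hold. Either way the consequent holds.

(⇒) fails; (⇐) holds.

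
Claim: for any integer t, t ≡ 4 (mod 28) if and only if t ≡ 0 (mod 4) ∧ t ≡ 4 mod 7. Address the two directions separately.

[⇒] Suppose t ≡ 4 (mod 28); write t = 28j + 4. Since 4 ∣ 28, reducing mod 4 gives t ≡ 4 ≡ 0 (mod 4); since 7 ∣ 28, reducing mod 7 gives t ≡ 4 (mod 7).

[⇐] Conversely, if t ≡ 0 (mod 4) and t ≡ 4 (mod 7), then by the Chinese remainder theorem t ≡ 4 (mod 28). This is exactly t ≡ 4 (mod 28).

The biconditional holds.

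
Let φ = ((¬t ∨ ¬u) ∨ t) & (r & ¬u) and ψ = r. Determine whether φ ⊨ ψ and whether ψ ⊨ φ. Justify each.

(→) Assume the antecedent. If u is true, the antecedent cannot hold. If u is false, the antecedent forces (u = F, t = F, r = T) or (u = F, t = T, r = T), and r holds there. Either way r holds.

(←) This fails. Under u = T, t = F, r = T, the left side is false but the right side is true.

The forward direction holds; the converse fails.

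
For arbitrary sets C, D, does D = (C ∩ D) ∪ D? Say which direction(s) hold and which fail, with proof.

Forward inclusion. Let x ∈ D. Then either x ∈ D and x ∉ C; or x ∈ C ∩ D. In each case x ∈ (C ∩ D) ∪ D, so D ⊆ (C ∩ D) ∪ D.

Reverse inclusion. Let x ∈ (C ∩ D) ∪ D. Then either x ∈ D and x ∉ C; or x ∈ C ∩ D. In each case x ∈ D, so (C ∩ D) ∪ D ⊆ D.

Both inclusions hold; the sets are equal.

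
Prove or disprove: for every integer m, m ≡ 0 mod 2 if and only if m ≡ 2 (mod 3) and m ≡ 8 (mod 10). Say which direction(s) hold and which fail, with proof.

(⇒) fails; (⇐) holds.

(⟹) This fails: m = 0 gives 0 ≡ 0 (mod 2) but 0 ≡ 0 (mod 3), so the conjunction on the right does not hold.

(⟸) Conversely, if m ≡ 2 (mod 3) and m ≡ 8 (mod 10), then by the Chinese remainder theorem m ≡ 8 (mod 30). Since 8 ≡ 0 (mod 2) and 2 ∣ 30, we get m ≡ 0 (mod 2).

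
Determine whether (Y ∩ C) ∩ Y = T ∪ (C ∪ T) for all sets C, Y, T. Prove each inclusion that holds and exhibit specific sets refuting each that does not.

Only the forward inclusion holds.

Forward inclusion. Let x ∈ (Y ∩ C) ∩ Y. Then either x ∈ C ∩ Y and x ∉ T; or x ∈ C ∩ Y ∩ T. In each case x ∈ T ∪ (C ∪ T), so (Y ∩ C) ∩ Y ⊆ T ∪ (C ∪ T).

Reverse inclusion. This inclusion fails. Take C = {1}, Y = ∅, T = ∅; then 1 ∈ T ∪ (C ∪ T) but 1 ∉ (Y ∩ C) ∩ Y.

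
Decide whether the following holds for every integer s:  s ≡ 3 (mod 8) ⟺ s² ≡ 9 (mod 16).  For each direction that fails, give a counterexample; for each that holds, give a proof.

(←) This fails: take s = 5. Then 5² = 25 ≡ 9 (mod 16), yet 5 ≡ 5 (mod 8), not 3.

(→) Suppose s ≡ 3 (mod 8). Working modulo 16, s ∈ {3, 11}; for each such r, r² ≡ 9 (mod 16).

Not equivalent: only (⇒) holds.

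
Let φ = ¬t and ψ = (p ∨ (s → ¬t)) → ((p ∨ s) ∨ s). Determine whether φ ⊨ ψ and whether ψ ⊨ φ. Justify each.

Neither direction holds.

(⇒) This fails. Under s = F, t = F, p = F, the left side is true but the right side is false.

(⇐) This fails. Under s = T, t = T, p = F, the left side is false but the right side is true.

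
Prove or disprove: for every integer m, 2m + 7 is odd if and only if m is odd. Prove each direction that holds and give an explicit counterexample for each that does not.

The forward direction fails; the converse holds.

(→) This fails: take m = 4. Then 2m + 7 = 15, which is odd, yet m = 4 is even, not odd.

(←) Suppose m is odd. Since 2 is even, 2m is even for every m, so 2m + 7 has the same parity as 7, which is odd. Hence 2m + 7 is odd.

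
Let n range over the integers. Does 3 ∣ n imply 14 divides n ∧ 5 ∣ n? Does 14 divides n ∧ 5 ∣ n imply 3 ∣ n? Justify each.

(⇒) fails and (⇐) fails.

(⇒) This fails: take n = 3. Certainly 3 ∣ 3, but 14 ∤ 3.

(⇐) This fails: take n = 70. Both 14 ∣ 70 and 5 ∣ 70, yet 70 is not a multiple of 3 (since 70 = 23·3 + 1), so 3 ∤ 70.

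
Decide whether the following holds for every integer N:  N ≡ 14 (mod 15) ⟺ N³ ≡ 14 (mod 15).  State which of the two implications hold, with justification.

Forward direction. Suppose N ≡ 14 (mod 15). Write N = 15j + 14. Then (15j + 14)³ = 3375j³ + 9450j² + 8820j + 2744 = 15(225j³ + 630j² + 588j + 182) + 14, so N³ ≡ 14 (mod 15).

Converse. Suppose N³ ≡ 14 (mod 15). The only residue r in {0, …, 14} with r³ ≡ 14 (mod 15) is r = 14, so N ≡ 14 (mod 15).

Equivalent; both directions hold.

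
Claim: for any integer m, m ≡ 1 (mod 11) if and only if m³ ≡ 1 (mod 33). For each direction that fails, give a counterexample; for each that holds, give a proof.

The forward direction fails; the converse holds.

(→) This fails: take m = 12. Then 12 ≡ 1 (mod 11), but 12³ = 1728 ≡ 12 (mod 33), not 1.

(←) Conversely, the residues r modulo 33 with r³ ≡ 1 (mod 33) are exactly {1}, and each is ≡ 1 (mod 11).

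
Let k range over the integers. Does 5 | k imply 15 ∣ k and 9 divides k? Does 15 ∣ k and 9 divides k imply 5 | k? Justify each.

Only the reverse direction holds.

Forward direction. This fails: take k = 5. Certainly 5 ∣ 5, but 15 ∤ 5.

Converse. Suppose 15 ∣ k and 9 ∣ k. Any common multiple of 15 and 9 is a multiple of their lcm; here lcm(15, 9) = 15·9/gcd(15, 9) = 135/3 = 45, so 45 ∣ k. Since 5 ∣ 45, it follows that 5 ∣ k.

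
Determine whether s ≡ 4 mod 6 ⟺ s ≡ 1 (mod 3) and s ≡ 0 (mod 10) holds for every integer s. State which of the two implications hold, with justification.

(←) If s ≡ 1 (mod 3) and s ≡ 0 (mod 10), then by the Chinese remainder theorem s ≡ 10 (mod 30). Since 10 ≡ 4 (mod 6) and 6 ∣ 30, we get s ≡ 4 (mod 6).

(→) This fails: s = 4 gives 4 ≡ 4 (mod 6) but 4 ≡ 4 (mod 10), so the conjunction on the right does not hold.

The forward direction fails; the converse holds.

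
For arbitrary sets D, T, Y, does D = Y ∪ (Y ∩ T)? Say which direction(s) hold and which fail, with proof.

(⊆) fails and (⊇) fails.

(⊆) This inclusion fails. Take D = {1}, T = ∅, Y = ∅; then 1 ∈ D but 1 ∉ Y ∪ (Y ∩ T).

(⊇) This inclusion fails. Take D = ∅, T = ∅, Y = {1}; then 1 ∈ Y ∪ (Y ∩ T) but 1 ∉ D.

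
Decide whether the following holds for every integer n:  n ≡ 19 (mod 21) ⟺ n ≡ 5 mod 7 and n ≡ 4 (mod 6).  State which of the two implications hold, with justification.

Not equivalent: only (⇐) holds.

(⇒) This fails: n = 19 gives 19 ≡ 19 (mod 21) but 19 ≡ 1 (mod 6), so the conjunction on the right does not hold.

(⇐) Conversely, if n ≡ 5 (mod 7) and n ≡ 4 (mod 6), then by the Chinese remainder theorem n ≡ 40 (mod 42). Since 40 ≡ 19 (mod 21) and 21 ∣ 42, we get n ≡ 19 (mod 21).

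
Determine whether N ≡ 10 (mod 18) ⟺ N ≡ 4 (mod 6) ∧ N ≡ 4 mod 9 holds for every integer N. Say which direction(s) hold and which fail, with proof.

(⇒) fails and (⇐) fails.

[⇒] This fails: N = 10 gives 10 ≡ 10 (mod 18) but 10 ≡ 1 (mod 9), so the conjunction on the right does not hold.

[⇐] This fails: N = 4 satisfies both congruences on the right (4 ≡ 4 mod 6 and 4 ≡ 4 mod 9) yet 4 ≡ 4 (mod 18), not 10.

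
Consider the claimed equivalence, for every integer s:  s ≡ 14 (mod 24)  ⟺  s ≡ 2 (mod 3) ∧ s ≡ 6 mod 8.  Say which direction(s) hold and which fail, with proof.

Both directions hold; the statement is true.

(⇒) Suppose s ≡ 14 (mod 24); write s = 24j + 14. Since 3 ∣ 24, reducing mod 3 gives s ≡ 14 ≡ 2 (mod 3); since 8 ∣ 24, reducing mod 8 gives s ≡ 14 ≡ 6 (mod 8).

(⇐) Conversely, if s ≡ 2 (mod 3) and s ≡ 6 (mod 8), then by the Chinese remainder theorem s ≡ 14 (mod 24). This is exactly s ≡ 14 (mod 24).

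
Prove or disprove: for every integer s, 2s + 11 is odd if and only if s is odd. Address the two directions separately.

Not equivalent: only (⇐) holds.

Forward direction. This fails: take s = 6. Then 2s + 11 = 23, which is odd, yet s = 6 is even, not odd.

Converse. Suppose s is odd. Since 2 is even, 2s is even for every s, so 2s + 11 has the same parity as 11, which is odd. Hence 2s + 11 is odd.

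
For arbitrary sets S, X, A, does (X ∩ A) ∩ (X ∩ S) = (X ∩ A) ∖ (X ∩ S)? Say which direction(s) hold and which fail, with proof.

Neither inclusion holds.

(⟹) This inclusion fails. Take S = {1}, X = {1}, A = {1}; then 1 ∈ (X ∩ A) ∩ (X ∩ S) but 1 ∉ (X ∩ A) ∖ (X ∩ S).

(⟸) This inclusion fails. Take S = ∅, X = {1}, A = {1}; then 1 ∈ (X ∩ A) ∖ (X ∩ S) but 1 ∉ (X ∩ A) ∩ (X ∩ S).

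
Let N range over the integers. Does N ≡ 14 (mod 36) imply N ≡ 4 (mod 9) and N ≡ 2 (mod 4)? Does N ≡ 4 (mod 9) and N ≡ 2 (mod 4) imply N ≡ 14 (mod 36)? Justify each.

Both directions fail.

(⟹) This fails: N = 14 gives 14 ≡ 14 (mod 36) but 14 ≡ 5 (mod 9), so the conjunction on the right does not hold.

(⟸) This fails: N = 22 satisfies both congruences on the right (22 ≡ 4 mod 9 and 22 ≡ 2 mod 4) yet 22 ≡ 22 (mod 36), not 14.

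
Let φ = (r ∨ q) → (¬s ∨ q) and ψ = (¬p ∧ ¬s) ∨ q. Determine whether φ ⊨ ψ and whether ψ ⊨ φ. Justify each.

Only the converse holds.

(→) This fails. Under r = F, p = T, s = F, q = F, the left side is true but the right side is false.

(←) Assume the antecedent. If q is true, (r ∨ q) → (¬s ∨ q) reduces to true regardless of the other variables. If q is false, the antecedent forces (r = F, p = F, s = F, q = F) or (r = T, p = F, s = F, q = F), and (r ∨ q) → (¬s ∨ q) holds there. Either way (r ∨ q) → (¬s ∨ q) holds.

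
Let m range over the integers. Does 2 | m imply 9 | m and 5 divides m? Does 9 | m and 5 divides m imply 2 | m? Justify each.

(→) This fails: take m = 2. Certainly 2 ∣ 2, but 9 ∤ 2.

(←) This fails: take m = 45. Both 9 ∣ 45 and 5 ∣ 45, yet 45 is not a multiple of 2 (since 45 = 22·2 + 1), so 2 ∤ 45.

Neither direction holds.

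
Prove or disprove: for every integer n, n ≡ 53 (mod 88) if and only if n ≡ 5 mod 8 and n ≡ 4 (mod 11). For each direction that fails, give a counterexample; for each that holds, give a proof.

Neither implication holds.

[⇒] This fails: n = 53 gives 53 ≡ 53 (mod 88) but 53 ≡ 9 (mod 11), so the conjunction on the right does not hold.

[⇐] This fails: n = 37 satisfies both congruences on the right (37 ≡ 5 mod 8 and 37 ≡ 4 mod 11) yet 37 ≡ 37 (mod 88), not 53.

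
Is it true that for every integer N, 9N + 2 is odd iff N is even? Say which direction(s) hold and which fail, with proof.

(⇒) fails and (⇐) fails.

[⇒] This fails: N = 1 gives 9N + 2 = 11, which is odd, but 1 is odd, not even.

[⇐] This also fails: N = 6 is even, but 9N + 2 = 56 is even, not odd.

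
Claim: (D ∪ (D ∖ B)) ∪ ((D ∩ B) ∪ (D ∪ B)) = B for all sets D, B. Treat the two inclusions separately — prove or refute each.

(⊆) fails; (⊇) holds.

(⟸) Let x ∈ B. Then either x ∈ B and x ∉ D; or x ∈ D ∩ B. In each case x ∈ (D ∪ (D ∖ B)) ∪ ((D ∩ B) ∪ (D ∪ B)), so B ⊆ (D ∪ (D ∖ B)) ∪ ((D ∩ B) ∪ (D ∪ B)).

(⟹) This inclusion fails. Take D = {1}, B = ∅; then 1 ∈ (D ∪ (D ∖ B)) ∪ ((D ∩ B) ∪ (D ∪ B)) but 1 ∉ B.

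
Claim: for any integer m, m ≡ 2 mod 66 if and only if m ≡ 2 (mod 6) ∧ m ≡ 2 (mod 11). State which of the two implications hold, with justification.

Both implications hold.

(⇒) Suppose m ≡ 2 (mod 66); write m = 66j + 2. Since 6 ∣ 66, reducing mod 6 gives m ≡ 2 (mod 6); since 11 ∣ 66, reducing mod 11 gives m ≡ 2 (mod 11).

(⇐) Conversely, if m ≡ 2 (mod 6) and m ≡ 2 (mod 11), then by the Chinese remainder theorem m ≡ 2 (mod 66). This is exactly m ≡ 2 (mod 66).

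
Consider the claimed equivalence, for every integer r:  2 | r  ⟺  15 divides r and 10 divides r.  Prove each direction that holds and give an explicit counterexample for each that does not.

Only the converse holds.

Forward direction. This fails: take r = 2. Certainly 2 ∣ 2, but 15 ∤ 2.

Converse. Suppose 15 ∣ r and 10 ∣ r. Any common multiple of 15 and 10 is a multiple of their lcm; here lcm(15, 10) = 15·10/gcd(15, 10) = 150/5 = 30, so 30 ∣ r. Since 2 ∣ 30, it follows that 2 ∣ r.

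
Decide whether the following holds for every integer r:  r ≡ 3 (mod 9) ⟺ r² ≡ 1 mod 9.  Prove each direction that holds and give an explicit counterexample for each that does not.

Forward direction. This fails: take r = 3. Then 3 ≡ 3 (mod 9), but 3² = 9 ≡ 0 (mod 9), not 1.

Converse. This fails: take r = 1. Then 1² = 1 ≡ 1 (mod 9), yet 1 ≡ 1 (mod 9), not 3.

Neither implication holds.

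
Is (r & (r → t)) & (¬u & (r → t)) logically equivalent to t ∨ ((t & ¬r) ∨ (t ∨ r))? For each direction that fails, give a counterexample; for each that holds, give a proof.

Not equivalent: only (⇒) holds.

(→) Assume the antecedent. If u is true, the antecedent cannot hold. If u is false, the antecedent forces (u = F, r = T, t = T), and t ∨ ((t & ¬r) ∨ (t ∨ r)) holds there. Either way t ∨ ((t & ¬r) ∨ (t ∨ r)) holds.

(←) This fails. Under u = F, r = T, t = F, the left side is false but the right side is true.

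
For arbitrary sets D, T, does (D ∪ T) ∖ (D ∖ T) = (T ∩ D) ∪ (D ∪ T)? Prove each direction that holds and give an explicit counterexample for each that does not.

The sets are not equal: only the forward inclusion holds.

(⟸) This inclusion fails. Take D = {1}, T = ∅; then 1 ∈ (T ∩ D) ∪ (D ∪ T) but 1 ∉ (D ∪ T) ∖ (D ∖ T).

(⟹) Let x ∈ (D ∪ T) ∖ (D ∖ T). Then either x ∈ T and x ∉ D; or x ∈ D ∩ T. In each case x ∈ (T ∩ D) ∪ (D ∪ T), so (D ∪ T) ∖ (D ∖ T) ⊆ (T ∩ D) ∪ (D ∪ T).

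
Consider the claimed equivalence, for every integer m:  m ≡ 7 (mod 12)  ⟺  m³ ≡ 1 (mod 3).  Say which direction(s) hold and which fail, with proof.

Not equivalent: only (⇒) holds.

(⇐) This fails: take m = 1. Then 1³ = 1 ≡ 1 (mod 3), yet 1 ≡ 1 (mod 12), not 7.

(⇒) Suppose m ≡ 7 (mod 12). Then m³ ≡ 7³ = 343 (mod 12), and since 3 ∣ 12, also m³ ≡ 1 (mod 3).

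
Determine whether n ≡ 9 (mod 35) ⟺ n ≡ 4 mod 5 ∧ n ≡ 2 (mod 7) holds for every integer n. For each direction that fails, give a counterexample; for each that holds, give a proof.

[⇒] Suppose n ≡ 9 (mod 35); write n = 35j + 9. Since 5 ∣ 35, reducing mod 5 gives n ≡ 9 ≡ 4 (mod 5); since 7 ∣ 35, reducing mod 7 gives n ≡ 9 ≡ 2 (mod 7).

[⇐] Conversely, if n ≡ 4 (mod 5) and n ≡ 2 (mod 7), then by the Chinese remainder theorem n ≡ 9 (mod 35). This is exactly n ≡ 9 (mod 35).

Both implications hold.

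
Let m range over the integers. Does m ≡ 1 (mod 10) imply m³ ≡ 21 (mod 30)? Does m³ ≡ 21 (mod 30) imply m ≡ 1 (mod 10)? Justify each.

Forward direction. This fails: take m = 1. Then 1 ≡ 1 (mod 10), but 1³ = 1 ≡ 1 (mod 30), not 21.

Converse. The residues r modulo 30 with r³ ≡ 21 (mod 30) are exactly {21}, and each is ≡ 1 (mod 10).

(⇒) fails; (⇐) holds.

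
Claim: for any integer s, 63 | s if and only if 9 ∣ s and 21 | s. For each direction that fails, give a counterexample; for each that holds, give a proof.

(⟹) If 63 ∣ s, write s = 63q. Since 63 = 7·9, s = 9·(7q), so 9 ∣ s; and since 63 = 3·21, s = 21·(3q), so 21 ∣ s.

(⟸) Suppose 9 ∣ s and 21 ∣ s. Any common multiple of 9 and 21 is a multiple of their lcm; here lcm(9, 21) = 9·21/gcd(9, 21) = 189/3 = 63, so 63 ∣ s.

The biconditional holds.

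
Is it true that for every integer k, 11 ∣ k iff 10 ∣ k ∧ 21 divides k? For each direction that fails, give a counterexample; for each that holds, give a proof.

Neither direction holds.

Forward direction. This fails: take k = 11. Certainly 11 ∣ 11, but 10 ∤ 11.

Converse. This fails: take k = 210. Both 10 ∣ 210 and 21 ∣ 210, yet 210 is not a multiple of 11 (since 210 = 19·11 + 1), so 11 ∤ 210.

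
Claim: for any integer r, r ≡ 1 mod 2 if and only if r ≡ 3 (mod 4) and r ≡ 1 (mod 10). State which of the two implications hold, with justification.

(⇒) This fails: r = 1 gives 1 ≡ 1 (mod 2) but 1 ≡ 1 (mod 4), so the conjunction on the right does not hold.

(⇐) Conversely, if r ≡ 3 (mod 4) and r ≡ 1 (mod 10), then by the Chinese remainder theorem r ≡ 11 (mod 20). Since 11 ≡ 1 (mod 2) and 2 ∣ 20, we get r ≡ 1 (mod 2).

Not equivalent: only (⇐) holds.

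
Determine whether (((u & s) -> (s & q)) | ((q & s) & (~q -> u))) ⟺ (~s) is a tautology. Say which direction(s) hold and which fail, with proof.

Only the converse holds.

(→) This fails. Under q = F, u = F, s = T, the left side is true but the right side is false.

(←) Assume the antecedent. If q is true, the consequent reduces to true regardless of the other variables. If q is false, the antecedent forces (q = F, u = F, s = F) or (q = F, u = T, s = F), and the consequent holds there. Either way the consequent holds.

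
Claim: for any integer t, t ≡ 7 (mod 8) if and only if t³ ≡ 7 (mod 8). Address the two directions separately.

Both implications hold.

Forward direction. Suppose t ≡ 7 (mod 8). Write t = 8j + 7. Then (8j + 7)³ = 512j³ + 1344j² + 1176j + 343 = 8(64j³ + 168j² + 147j + 42) + 7, so t³ ≡ 7 (mod 8).

Converse. Suppose t³ ≡ 7 (mod 8). The only residue r in {0, …, 7} with r³ ≡ 7 (mod 8) is r = 7, so t ≡ 7 (mod 8).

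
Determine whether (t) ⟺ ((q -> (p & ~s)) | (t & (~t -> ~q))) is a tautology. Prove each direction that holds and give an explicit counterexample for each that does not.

Only the forward direction holds.

Converse. This fails. Under q = F, t = F, s = F, p = F, the left side is false but the right side is true.

Forward direction. Assume the antecedent. If t is true, the consequent reduces to true regardless of the other variables. If t is false, the antecedent cannot hold. Either way the consequent holds.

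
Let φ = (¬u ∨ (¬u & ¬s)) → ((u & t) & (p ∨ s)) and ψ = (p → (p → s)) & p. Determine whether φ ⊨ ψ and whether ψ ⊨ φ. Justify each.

Neither direction holds.

[⇒] This fails. Under t = F, s = F, u = T, p = F, the left side is true but the right side is false.

[⇐] This fails. Under t = F, s = T, u = F, p = T, the left side is false but the right side is true.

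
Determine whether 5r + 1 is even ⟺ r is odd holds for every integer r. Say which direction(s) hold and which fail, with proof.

The biconditional holds.

(⟹) Suppose 5r + 1 is even. Since 5 is odd, 5r and r have the same parity, so 5r + 1 ≡ r + 1 (mod 2). As 1 is odd, 5r + 1 is even exactly when r is odd. Thus r is odd.

(⟸) Conversely, suppose r is odd; write r = 2j + 1. Then 5r + 1 = 5·(2j + 1) + 1 = 2·5j + 6, which is even.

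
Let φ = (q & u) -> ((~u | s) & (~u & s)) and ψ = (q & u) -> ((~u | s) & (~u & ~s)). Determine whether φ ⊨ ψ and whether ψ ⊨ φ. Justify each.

Forward direction. Assume the antecedent. If q is true, the antecedent forces (q = T, s = F, u = F) or (q = T, s = T, u = F), and the consequent holds there. If q is false, the consequent reduces to true regardless of the other variables. Either way the consequent holds.

Converse. Assume the antecedent. If q is true, the antecedent forces (q = T, s = F, u = F) or (q = T, s = T, u = F), and the consequent holds there. If q is false, the consequent reduces to true regardless of the other variables. Either way the consequent holds.

Both directions hold.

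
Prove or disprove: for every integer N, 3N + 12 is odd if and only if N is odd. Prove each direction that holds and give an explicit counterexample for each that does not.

Both directions hold.

Forward direction. Suppose 3N + 12 is odd. Since 3 is odd, 3N and N have the same parity, so 3N + 12 ≡ N + 12 (mod 2). As 12 is even, 3N + 12 is odd exactly when N is odd. Thus N is odd.

Converse. Suppose N is odd; write N = 2j + 1. Then 3N + 12 = 3·(2j + 1) + 12 = 2·3j + 15, which is odd.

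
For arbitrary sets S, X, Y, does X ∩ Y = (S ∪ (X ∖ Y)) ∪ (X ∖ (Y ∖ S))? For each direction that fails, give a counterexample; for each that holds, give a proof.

Neither inclusion holds.

(⟹) This inclusion fails. Take S = ∅, X = {1}, Y = {1}; then 1 ∈ X ∩ Y but 1 ∉ (S ∪ (X ∖ Y)) ∪ (X ∖ (Y ∖ S)).

(⟸) This inclusion fails. Take S = {1}, X = ∅, Y = ∅; then 1 ∈ (S ∪ (X ∖ Y)) ∪ (X ∖ (Y ∖ S)) but 1 ∉ X ∩ Y.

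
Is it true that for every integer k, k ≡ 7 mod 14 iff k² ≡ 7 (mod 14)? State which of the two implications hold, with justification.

(→) Suppose k ≡ 7 mod 14. Write k = 14j + 7. Then (14j + 7)² = 196j² + 196j + 49 = 14(14j² + 14j + 3) + 7, so k² ≡ 7 (mod 14).

(←) Conversely, suppose k² ≡ 7 (mod 14). The only residue r in {0, …, 13} with r² ≡ 7 (mod 14) is r = 7, so k ≡ 7 (mod 14).

Both directions hold.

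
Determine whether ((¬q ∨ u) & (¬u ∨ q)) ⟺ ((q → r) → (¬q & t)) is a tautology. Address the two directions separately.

Neither implication holds.

[⇒] This fails. Under u = F, q = F, t = F, r = F, the left side is true but the right side is false.

[⇐] This fails. Under u = F, q = T, t = F, r = F, the left side is false but the right side is true.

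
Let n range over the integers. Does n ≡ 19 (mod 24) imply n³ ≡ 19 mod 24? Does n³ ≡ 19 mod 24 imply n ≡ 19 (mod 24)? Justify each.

(⇒) Suppose n ≡ 19 (mod 24). Write n = 24j + 19. Then (24j + 19)³ = 13824j³ + 32832j² + 25992j + 6859 = 24(576j³ + 1368j² + 1083j + 285) + 19, so n³ ≡ 19 (mod 24).

(⇐) Conversely, suppose n³ ≡ 19 (mod 24). The only residue r in {0, …, 23} with r³ ≡ 19 (mod 24) is r = 19, so n ≡ 19 (mod 24).

Equivalent; both directions hold.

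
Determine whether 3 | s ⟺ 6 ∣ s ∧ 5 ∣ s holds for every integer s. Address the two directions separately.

Not equivalent: only (⇐) holds.

(⇒) This fails: take s = 3. Certainly 3 ∣ 3, but 6 ∤ 3.

(⇐) Suppose 6 ∣ s and 5 ∣ s. Any common multiple of 6 and 5 is a multiple of their lcm; here gcd(6, 5) = 1, so lcm(6, 5) = 6·5 = 30, so 30 ∣ s. Since 3 ∣ 30, it follows that 3 ∣ s.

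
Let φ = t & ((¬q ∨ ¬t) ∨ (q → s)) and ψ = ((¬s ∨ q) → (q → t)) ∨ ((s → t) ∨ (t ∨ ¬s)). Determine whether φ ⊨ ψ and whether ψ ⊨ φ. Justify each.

(⟹) Assume the antecedent. If t is true, the consequent reduces to true regardless of the other variables. If t is false, the antecedent cannot hold. Either way the consequent holds.

(⟸) This fails. Under t = F, s = F, q = F, the left side is false but the right side is true.

(⇒) holds; (⇐) fails.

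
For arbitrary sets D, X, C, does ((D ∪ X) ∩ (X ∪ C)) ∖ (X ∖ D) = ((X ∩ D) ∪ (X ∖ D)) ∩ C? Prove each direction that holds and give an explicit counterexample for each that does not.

Neither inclusion holds.

(⟹) This inclusion fails. Take D = {1}, X = {1}, C = ∅; then 1 ∈ ((D ∪ X) ∩ (X ∪ C)) ∖ (X ∖ D) but 1 ∉ ((X ∩ D) ∪ (X ∖ D)) ∩ C.

(⟸) This inclusion fails. Take D = ∅, X = {1}, C = {1}; then 1 ∈ ((X ∩ D) ∪ (X ∖ D)) ∩ C but 1 ∉ ((D ∪ X) ∩ (X ∪ C)) ∖ (X ∖ D).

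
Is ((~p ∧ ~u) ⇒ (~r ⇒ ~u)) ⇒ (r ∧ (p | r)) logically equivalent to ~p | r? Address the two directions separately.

(⇒) Assume the antecedent. If p is true, the antecedent forces (p = T, r = T, u = F) or (p = T, r = T, u = T), and ~p | r holds there. If p is false, ~p | r reduces to true regardless of the other variables. Either way ~p | r holds.

(⇐) This fails. Under p = F, r = F, u = F, the left side is false but the right side is true.

Only the forward direction holds.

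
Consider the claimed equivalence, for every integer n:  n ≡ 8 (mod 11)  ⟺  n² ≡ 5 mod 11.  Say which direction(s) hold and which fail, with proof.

(⇒) This fails: take n = 8. Then 8 ≡ 8 (mod 11), but 8² = 64 ≡ 9 (mod 11), not 5.

(⇐) This fails: take n = 4. Then 4² = 16 ≡ 5 (mod 11), yet 4 ≡ 4 (mod 11), not 8.

(⇒) fails and (⇐) fails.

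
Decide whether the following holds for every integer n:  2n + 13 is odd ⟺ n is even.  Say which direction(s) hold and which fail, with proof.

(⇒) fails; (⇐) holds.

[⇒] This fails: take n = 1. Then 2n + 13 = 15, which is odd, yet n = 1 is odd, not even.

[⇐] Suppose n is even. Since 2 is even, 2n is even for every n, so 2n + 13 has the same parity as 13, which is odd. Hence 2n + 13 is odd.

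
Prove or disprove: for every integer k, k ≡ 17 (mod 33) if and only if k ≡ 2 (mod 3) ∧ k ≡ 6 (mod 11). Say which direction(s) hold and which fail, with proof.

Converse. If k ≡ 2 (mod 3) and k ≡ 6 (mod 11), then by the Chinese remainder theorem k ≡ 17 (mod 33). This is exactly k ≡ 17 (mod 33).

Forward direction. Suppose k ≡ 17 (mod 33); write k = 33j + 17. Since 3 ∣ 33, reducing mod 3 gives k ≡ 17 ≡ 2 (mod 3); since 11 ∣ 33, reducing mod 11 gives k ≡ 17 ≡ 6 (mod 11).

The biconditional holds.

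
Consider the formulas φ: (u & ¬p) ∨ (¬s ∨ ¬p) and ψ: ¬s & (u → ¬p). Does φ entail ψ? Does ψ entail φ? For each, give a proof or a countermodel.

Forward direction. This fails. Under s = T, u = F, p = F, the left side is true but the right side is false.

Converse. Assume the antecedent. If s is true, the antecedent cannot hold. If s is false, (u & ¬p) ∨ (¬s ∨ ¬p) reduces to true regardless of the other variables. Either way (u & ¬p) ∨ (¬s ∨ ¬p) holds.

Only the reverse direction holds.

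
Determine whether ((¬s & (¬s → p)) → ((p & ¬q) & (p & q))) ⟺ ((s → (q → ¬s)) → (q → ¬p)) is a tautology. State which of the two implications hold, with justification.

(⇒) Assume the antecedent. If p is true, the antecedent forces (q = F, p = T, s = T) or (q = T, p = T, s = T), and (s → (q → ¬s)) → (q → ¬p) holds there. If p is false, (s → (q → ¬s)) → (q → ¬p) reduces to true regardless of the other variables. Either way (s → (q → ¬s)) → (q → ¬p) holds.

(⇐) This fails. Under q = F, p = T, s = F, the left side is false but the right side is true.

Only the forward direction holds.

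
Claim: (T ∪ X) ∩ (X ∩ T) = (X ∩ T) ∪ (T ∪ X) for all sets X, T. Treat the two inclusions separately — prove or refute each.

Only the forward inclusion holds.

(⟹) Let x ∈ (T ∪ X) ∩ (X ∩ T). Then x ∈ X ∩ T, from which x ∈ (X ∩ T) ∪ (T ∪ X).

(⟸) This inclusion fails. Take X = {1}, T = ∅; then 1 ∈ (X ∩ T) ∪ (T ∪ X) but 1 ∉ (T ∪ X) ∩ (X ∩ T).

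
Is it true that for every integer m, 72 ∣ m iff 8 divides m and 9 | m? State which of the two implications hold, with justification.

(⇒) If 72 ∣ m, write m = 72q. Since 72 = 9·8, m = 8·(9q), so 8 ∣ m; and since 72 = 8·9, m = 9·(8q), so 9 ∣ m.

(⇐) Suppose 8 ∣ m and 9 ∣ m. Any common multiple of 8 and 9 is a multiple of their lcm; here gcd(8, 9) = 1, so lcm(8, 9) = 8·9 = 72, so 72 ∣ m.

Both directions hold.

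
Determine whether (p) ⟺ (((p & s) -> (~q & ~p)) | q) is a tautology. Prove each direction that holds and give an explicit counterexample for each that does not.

[⇒] This fails. Under q = F, p = T, s = T, the left side is true but the right side is false.

[⇐] This fails. Under q = F, p = F, s = F, the left side is false but the right side is true.

Neither implication holds.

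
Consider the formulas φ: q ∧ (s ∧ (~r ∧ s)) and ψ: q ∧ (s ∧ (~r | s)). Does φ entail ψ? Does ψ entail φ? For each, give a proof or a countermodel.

(⇒) holds; (⇐) fails.

(⟹) Assume the antecedent. If q is true, the antecedent forces (q = T, r = F, s = T), and q ∧ (s ∧ (~r | s)) holds there. If q is false, the antecedent cannot hold. Either way q ∧ (s ∧ (~r | s)) holds.

(⟸) This fails. Under q = T, r = T, s = T, the left side is false but the right side is true.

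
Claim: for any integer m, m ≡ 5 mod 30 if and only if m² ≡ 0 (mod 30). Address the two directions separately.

Neither implication holds.

Forward direction. This fails: take m = 5. Then 5 ≡ 5 (mod 30), but 5² = 25 ≡ 25 (mod 30), not 0.

Converse. This fails: take m = 0. Then 0² = 0 ≡ 0 (mod 30), yet 0 ≡ 0 (mod 30), not 5.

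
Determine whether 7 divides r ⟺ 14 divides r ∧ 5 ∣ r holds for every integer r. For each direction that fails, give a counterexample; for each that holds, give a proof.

[⇒] This fails: take r = 7. Certainly 7 ∣ 7, but 14 ∤ 7.

[⇐] Suppose 14 ∣ r and 5 ∣ r. Any common multiple of 14 and 5 is a multiple of their lcm; here gcd(14, 5) = 1, so lcm(14, 5) = 14·5 = 70, so 70 ∣ r. Since 7 ∣ 70, it follows that 7 ∣ r.

Only the reverse direction holds.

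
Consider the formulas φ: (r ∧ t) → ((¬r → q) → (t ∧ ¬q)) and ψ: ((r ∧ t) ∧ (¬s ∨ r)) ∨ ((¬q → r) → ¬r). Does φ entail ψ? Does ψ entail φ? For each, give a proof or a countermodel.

(⇒) This fails. Under r = T, t = F, s = F, q = F, the left side is true but the right side is false.

(⇐) This fails. Under r = T, t = T, s = F, q = T, the left side is false but the right side is true.

Neither direction holds.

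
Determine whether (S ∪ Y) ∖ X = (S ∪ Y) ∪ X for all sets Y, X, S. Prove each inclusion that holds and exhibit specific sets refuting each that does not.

The sets are not equal: only the forward inclusion holds.

(⟹) Let x ∈ (S ∪ Y) ∖ X. Then either x ∈ Y and x ∉ X, S; or x ∈ S and x ∉ Y, X; or x ∈ Y ∩ S and x ∉ X. In each case x ∈ (S ∪ Y) ∪ X, so (S ∪ Y) ∖ X ⊆ (S ∪ Y) ∪ X.

(⟸) This inclusion fails. Take Y = ∅, X = {1}, S = ∅; then 1 ∈ (S ∪ Y) ∪ X but 1 ∉ (S ∪ Y) ∖ X.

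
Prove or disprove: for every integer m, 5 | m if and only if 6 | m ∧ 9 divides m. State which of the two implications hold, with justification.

Neither direction holds.

Forward direction. This fails: take m = 5. Certainly 5 ∣ 5, but 6 ∤ 5.

Converse. This fails: take m = 18. Both 6 ∣ 18 and 9 ∣ 18, yet 18 is not a multiple of 5 (since 18 = 3·5 + 3), so 5 ∤ 18.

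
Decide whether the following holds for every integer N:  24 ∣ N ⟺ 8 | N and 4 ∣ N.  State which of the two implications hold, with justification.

[⇒] If 24 ∣ N, write N = 24q. Since 24 = 3·8, N = 8·(3q), so 8 ∣ N; and since 24 = 6·4, N = 4·(6q), so 4 ∣ N.

[⇐] This fails: take N = 8. Both 8 ∣ 8 and 4 ∣ 8, yet 8 is not a multiple of 24 (since 8 = 0·24 + 8), so 24 ∤ 8.

Only the forward direction holds.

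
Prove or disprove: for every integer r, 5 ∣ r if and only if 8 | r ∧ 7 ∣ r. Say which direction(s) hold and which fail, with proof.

(⇒) This fails: take r = 5. Certainly 5 ∣ 5, but 8 ∤ 5.

(⇐) This fails: take r = 56. Both 8 ∣ 56 and 7 ∣ 56, yet 56 is not a multiple of 5 (since 56 = 11·5 + 1), so 5 ∤ 56.

(⇒) fails and (⇐) fails.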